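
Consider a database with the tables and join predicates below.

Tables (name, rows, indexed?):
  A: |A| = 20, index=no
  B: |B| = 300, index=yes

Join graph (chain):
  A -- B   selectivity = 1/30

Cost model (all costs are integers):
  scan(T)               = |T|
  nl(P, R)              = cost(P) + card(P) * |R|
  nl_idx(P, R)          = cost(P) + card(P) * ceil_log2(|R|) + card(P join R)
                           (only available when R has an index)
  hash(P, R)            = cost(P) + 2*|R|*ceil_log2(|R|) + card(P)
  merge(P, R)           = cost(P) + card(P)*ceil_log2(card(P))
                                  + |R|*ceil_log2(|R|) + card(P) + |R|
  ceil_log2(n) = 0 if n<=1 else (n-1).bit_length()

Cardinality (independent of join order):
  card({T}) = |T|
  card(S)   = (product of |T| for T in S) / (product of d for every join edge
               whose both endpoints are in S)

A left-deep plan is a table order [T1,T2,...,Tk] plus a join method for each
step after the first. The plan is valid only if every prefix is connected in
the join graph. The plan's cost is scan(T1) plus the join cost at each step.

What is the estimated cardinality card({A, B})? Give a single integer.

Tables in S: A(20), B(300)
Edges inside S: A-B(d=30)
numerator = 20 * 300 = 6000
denominator = 30 = 30
card(S) = 6000 / 30 = 200

200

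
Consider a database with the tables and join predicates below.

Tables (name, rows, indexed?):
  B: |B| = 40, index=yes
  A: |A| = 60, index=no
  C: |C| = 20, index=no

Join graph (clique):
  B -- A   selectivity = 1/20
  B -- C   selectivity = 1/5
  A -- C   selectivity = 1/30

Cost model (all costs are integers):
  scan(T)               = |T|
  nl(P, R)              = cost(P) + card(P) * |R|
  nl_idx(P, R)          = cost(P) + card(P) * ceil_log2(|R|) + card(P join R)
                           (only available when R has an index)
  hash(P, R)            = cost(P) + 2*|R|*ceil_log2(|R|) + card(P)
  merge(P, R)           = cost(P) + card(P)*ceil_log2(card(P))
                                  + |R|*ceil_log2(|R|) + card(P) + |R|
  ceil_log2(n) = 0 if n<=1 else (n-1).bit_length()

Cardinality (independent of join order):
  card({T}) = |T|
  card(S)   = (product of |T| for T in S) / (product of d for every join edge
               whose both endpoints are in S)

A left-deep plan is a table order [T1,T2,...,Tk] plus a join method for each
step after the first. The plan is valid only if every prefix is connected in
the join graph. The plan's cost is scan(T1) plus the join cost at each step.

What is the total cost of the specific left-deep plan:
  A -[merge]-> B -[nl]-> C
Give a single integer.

3160

step 1: scan A: cost=60, card=60
step 2: join B via merge
    card(P join B) = 60*40/(20) = 120
    cost = 60 + 60*6 + 40*6 + 60 + 40 = 760
step 3: join C via nl
    card(P join C) = 120*20/(5*30) = 16
    cost = 760 + 120*20 = 3160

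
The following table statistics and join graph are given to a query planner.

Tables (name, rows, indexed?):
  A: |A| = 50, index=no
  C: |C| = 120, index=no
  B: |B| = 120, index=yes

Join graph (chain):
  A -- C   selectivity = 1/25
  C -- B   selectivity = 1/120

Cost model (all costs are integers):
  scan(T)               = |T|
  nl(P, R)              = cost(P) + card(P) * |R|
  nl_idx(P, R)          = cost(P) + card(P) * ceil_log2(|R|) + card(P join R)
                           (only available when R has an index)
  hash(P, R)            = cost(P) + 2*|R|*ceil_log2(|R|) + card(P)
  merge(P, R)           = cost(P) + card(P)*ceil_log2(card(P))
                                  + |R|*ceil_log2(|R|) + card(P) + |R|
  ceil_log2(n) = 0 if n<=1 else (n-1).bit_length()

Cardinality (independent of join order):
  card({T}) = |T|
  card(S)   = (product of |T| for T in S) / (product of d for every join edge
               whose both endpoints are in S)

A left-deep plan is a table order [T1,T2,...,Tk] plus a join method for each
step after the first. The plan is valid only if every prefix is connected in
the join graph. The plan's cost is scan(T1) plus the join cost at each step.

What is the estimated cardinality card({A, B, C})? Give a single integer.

Tables in S: A(50), B(120), C(120)
Edges inside S: A-C(d=25), C-B(d=120)
numerator = 50 * 120 * 120 = 720000
denominator = 25 * 120 = 3000
card(S) = 720000 / 3000 = 240

240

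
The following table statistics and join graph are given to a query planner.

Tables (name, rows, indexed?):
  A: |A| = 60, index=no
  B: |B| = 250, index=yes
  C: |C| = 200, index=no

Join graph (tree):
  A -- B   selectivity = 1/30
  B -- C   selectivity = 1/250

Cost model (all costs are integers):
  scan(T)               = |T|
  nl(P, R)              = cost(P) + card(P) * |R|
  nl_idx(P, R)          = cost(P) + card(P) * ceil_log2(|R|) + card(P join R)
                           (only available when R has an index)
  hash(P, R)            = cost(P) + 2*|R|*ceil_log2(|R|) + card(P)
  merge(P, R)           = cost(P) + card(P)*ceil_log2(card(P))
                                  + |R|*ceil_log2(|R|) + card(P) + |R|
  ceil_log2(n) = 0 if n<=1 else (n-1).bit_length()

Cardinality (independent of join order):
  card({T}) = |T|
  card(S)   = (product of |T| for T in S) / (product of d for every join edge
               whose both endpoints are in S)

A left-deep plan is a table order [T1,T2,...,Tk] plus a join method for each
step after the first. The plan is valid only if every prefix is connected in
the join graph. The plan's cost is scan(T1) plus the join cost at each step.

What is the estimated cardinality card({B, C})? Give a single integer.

Tables in S: B(250), C(200)
Edges inside S: B-C(d=250)
numerator = 250 * 200 = 50000
denominator = 250 = 250
card(S) = 50000 / 250 = 200

200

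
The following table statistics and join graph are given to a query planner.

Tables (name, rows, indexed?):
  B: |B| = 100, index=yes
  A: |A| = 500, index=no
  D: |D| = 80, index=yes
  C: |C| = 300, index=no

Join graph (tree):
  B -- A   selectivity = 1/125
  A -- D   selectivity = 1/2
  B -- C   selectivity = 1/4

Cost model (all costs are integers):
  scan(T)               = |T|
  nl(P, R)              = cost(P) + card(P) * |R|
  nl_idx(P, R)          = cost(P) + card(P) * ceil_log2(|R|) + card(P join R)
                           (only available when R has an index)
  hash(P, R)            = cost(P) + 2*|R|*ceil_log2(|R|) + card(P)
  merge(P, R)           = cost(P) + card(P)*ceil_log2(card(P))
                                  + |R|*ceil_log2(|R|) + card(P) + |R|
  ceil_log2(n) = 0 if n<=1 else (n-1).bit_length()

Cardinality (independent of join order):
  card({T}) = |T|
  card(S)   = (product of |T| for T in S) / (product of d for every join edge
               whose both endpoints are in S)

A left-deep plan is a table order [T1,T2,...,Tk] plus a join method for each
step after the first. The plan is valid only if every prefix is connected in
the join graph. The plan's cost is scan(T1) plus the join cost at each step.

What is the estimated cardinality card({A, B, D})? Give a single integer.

Tables in S: A(500), B(100), D(80)
Edges inside S: B-A(d=125), A-D(d=2)
numerator = 500 * 100 * 80 = 4000000
denominator = 125 * 2 = 250
card(S) = 4000000 / 250 = 16000

16000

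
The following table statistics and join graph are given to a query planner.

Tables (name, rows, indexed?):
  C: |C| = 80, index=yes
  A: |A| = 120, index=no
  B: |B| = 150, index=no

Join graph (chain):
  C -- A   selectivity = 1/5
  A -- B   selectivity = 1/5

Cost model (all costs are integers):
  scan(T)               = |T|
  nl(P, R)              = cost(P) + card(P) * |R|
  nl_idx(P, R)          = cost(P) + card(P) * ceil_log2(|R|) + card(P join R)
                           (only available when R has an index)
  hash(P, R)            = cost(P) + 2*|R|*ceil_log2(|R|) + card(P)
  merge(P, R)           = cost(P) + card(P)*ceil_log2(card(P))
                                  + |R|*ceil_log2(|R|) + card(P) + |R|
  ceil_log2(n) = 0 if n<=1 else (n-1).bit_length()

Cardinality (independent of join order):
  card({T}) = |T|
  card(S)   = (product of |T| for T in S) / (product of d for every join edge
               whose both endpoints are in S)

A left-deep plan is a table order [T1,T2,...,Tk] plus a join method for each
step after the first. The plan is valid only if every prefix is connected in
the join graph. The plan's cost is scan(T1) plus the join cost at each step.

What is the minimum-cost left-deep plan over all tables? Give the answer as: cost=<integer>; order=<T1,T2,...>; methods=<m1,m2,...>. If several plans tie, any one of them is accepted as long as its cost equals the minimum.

cost=5680; order=A,C,B; methods=hash,hash

Selinger DP (subsets sized 1..n):
  {C}: scan cost=80, card=80
  {A}: scan cost=120, card=120
  {B}: scan cost=150, card=150
  {AC}: card=1920; try (C,hash)→1360, (A,merge)→1680, (C,merge)→1720, (A,hash)→1840, (C,nl_idx)→2880, (A,nl)→9680 …(+1); best=1360 via (C,hash)
  {AB}: card=3600; try (A,hash)→1980, (B,merge)→2430, (A,merge)→2460, (B,hash)→2640, (B,nl)→18120, (A,nl)→18150; best=1980 via (A,hash)
  {ABC}: card=57600; try (B,hash)→5680, (C,hash)→6700, (B,merge)→25750, (C,merge)→49420, (C,nl_idx)→84780, (B,nl)→289360 …(+1); best=5680 via (B,hash)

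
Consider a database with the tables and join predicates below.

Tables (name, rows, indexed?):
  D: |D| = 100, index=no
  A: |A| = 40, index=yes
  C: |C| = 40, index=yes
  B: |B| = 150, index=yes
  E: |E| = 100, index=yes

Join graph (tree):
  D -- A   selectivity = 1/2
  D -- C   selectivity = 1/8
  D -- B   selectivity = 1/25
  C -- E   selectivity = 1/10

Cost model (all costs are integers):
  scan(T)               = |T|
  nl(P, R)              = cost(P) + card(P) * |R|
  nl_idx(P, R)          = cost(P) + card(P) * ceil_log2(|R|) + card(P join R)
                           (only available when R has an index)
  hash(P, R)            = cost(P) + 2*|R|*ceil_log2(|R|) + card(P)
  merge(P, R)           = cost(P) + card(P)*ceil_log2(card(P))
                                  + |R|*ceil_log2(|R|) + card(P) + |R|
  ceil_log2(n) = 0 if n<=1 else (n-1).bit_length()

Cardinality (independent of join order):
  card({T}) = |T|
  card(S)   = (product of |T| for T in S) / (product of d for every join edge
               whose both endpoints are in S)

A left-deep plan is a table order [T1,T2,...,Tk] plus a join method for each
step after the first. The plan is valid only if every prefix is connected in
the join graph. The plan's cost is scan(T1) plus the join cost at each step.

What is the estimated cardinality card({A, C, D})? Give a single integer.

10000

Tables in S: A(40), C(40), D(100)
Edges inside S: D-A(d=2), D-C(d=8)
numerator = 40 * 40 * 100 = 160000
denominator = 2 * 8 = 16
card(S) = 160000 / 16 = 10000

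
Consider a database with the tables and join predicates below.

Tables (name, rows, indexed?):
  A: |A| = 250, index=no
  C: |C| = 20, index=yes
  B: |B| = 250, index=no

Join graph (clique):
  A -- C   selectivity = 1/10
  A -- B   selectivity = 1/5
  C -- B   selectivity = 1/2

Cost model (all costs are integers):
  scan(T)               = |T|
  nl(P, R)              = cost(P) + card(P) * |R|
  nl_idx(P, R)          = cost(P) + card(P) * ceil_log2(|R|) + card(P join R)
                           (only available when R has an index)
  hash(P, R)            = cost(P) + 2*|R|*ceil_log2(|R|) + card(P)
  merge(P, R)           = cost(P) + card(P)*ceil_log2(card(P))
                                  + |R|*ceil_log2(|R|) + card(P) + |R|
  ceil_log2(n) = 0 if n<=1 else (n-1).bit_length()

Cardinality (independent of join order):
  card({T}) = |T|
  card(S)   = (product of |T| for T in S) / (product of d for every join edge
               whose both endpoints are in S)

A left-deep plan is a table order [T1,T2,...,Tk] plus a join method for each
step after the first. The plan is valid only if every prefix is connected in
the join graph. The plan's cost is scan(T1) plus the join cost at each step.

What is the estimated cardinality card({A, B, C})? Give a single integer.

12500

Tables in S: A(250), B(250), C(20)
Edges inside S: A-C(d=10), A-B(d=5), C-B(d=2)
numerator = 250 * 250 * 20 = 1250000
denominator = 10 * 5 * 2 = 100
card(S) = 1250000 / 100 = 12500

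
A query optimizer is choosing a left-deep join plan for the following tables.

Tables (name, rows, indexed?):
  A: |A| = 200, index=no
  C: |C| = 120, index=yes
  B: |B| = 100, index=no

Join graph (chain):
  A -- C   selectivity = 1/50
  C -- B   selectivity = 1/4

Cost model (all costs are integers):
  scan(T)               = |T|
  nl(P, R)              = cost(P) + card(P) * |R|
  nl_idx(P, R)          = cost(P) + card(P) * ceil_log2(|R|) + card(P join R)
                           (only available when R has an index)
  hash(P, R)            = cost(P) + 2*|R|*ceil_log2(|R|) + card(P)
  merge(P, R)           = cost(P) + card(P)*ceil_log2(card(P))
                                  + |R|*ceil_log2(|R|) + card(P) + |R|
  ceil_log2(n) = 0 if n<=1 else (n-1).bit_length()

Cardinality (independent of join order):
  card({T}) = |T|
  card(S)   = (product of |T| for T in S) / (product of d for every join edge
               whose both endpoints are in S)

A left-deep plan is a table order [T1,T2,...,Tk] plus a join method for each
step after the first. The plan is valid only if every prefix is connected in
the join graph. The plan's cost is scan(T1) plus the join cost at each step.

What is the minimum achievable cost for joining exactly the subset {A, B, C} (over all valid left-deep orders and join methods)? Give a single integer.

Selinger DP over subsets of {A,B,C}:
  {A}: scan cost=200, card=200
  {C}: scan cost=120, card=120
  {B}: scan cost=100, card=100
  {AC}: card=480; try (C,hash)→2080, (C,nl_idx)→2080, (A,merge)→2880, (C,merge)→2960, (A,hash)→3440, (A,nl)→24120 …(+1); best=2080 via (C,hash)
  {BC}: card=3000; try (B,hash)→1640, (C,merge)→1860, (C,hash)→1880, (B,merge)→1880, (C,nl_idx)→3800, (C,nl)→12100 …(+1); best=1640 via (B,hash)
  {ABC}: card=12000; try (B,hash)→3960, (B,merge)→7680, (A,hash)→7840, (A,merge)→42440, (B,nl)→50080, (A,nl)→601640; best=3960 via (B,hash)

3960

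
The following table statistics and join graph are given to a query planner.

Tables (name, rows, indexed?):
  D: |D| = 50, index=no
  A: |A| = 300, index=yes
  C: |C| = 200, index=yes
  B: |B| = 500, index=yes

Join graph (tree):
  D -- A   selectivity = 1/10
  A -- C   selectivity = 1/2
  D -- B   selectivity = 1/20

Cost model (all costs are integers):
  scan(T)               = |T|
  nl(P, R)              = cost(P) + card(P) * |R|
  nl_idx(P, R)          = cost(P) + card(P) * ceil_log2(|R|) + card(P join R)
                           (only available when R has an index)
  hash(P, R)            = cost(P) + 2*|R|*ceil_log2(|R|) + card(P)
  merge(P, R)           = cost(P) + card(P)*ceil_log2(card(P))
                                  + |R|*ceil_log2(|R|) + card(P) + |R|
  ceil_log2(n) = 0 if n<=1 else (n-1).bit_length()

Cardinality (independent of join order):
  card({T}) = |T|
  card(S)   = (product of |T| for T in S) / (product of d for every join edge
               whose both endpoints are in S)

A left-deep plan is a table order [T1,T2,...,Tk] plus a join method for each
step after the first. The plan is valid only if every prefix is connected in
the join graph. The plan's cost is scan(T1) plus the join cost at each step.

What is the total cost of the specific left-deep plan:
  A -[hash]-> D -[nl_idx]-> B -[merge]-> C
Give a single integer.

step 1: scan A: cost=300, card=300
step 2: join D via hash
    card(P join D) = 300*50/(10) = 1500
    cost = 300 + 2*50*6 + 300 = 1200
step 3: join B via nl_idx
    card(P join B) = 1500*500/(20) = 37500
    cost = 1200 + 1500*9 + 37500 = 52200
step 4: join C via merge
    card(P join C) = 37500*200/(2) = 3750000
    cost = 52200 + 37500*16 + 200*8 + 37500 + 200 = 691500

691500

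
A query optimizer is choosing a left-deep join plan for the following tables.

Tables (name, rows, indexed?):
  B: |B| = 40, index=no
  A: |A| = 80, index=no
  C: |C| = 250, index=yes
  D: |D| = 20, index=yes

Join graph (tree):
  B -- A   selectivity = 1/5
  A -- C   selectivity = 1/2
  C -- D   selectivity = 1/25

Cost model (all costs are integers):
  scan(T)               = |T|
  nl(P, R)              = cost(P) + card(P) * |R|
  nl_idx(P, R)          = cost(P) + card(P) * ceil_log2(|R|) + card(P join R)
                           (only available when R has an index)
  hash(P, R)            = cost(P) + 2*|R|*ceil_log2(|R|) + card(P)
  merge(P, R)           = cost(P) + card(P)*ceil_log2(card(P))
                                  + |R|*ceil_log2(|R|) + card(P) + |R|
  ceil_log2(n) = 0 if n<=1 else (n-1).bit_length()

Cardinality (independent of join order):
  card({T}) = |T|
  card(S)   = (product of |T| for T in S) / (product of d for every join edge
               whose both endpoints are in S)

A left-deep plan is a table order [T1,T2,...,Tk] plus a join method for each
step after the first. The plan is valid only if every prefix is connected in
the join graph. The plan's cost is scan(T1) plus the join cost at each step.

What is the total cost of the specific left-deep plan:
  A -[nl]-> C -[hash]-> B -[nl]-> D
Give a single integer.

1630560

step 1: scan A: cost=80, card=80
step 2: join C via nl
    card(P join C) = 80*250/(2) = 10000
    cost = 80 + 80*250 = 20080
step 3: join B via hash
    card(P join B) = 10000*40/(5) = 80000
    cost = 20080 + 2*40*6 + 10000 = 30560
step 4: join D via nl
    card(P join D) = 80000*20/(25) = 64000
    cost = 30560 + 80000*20 = 1630560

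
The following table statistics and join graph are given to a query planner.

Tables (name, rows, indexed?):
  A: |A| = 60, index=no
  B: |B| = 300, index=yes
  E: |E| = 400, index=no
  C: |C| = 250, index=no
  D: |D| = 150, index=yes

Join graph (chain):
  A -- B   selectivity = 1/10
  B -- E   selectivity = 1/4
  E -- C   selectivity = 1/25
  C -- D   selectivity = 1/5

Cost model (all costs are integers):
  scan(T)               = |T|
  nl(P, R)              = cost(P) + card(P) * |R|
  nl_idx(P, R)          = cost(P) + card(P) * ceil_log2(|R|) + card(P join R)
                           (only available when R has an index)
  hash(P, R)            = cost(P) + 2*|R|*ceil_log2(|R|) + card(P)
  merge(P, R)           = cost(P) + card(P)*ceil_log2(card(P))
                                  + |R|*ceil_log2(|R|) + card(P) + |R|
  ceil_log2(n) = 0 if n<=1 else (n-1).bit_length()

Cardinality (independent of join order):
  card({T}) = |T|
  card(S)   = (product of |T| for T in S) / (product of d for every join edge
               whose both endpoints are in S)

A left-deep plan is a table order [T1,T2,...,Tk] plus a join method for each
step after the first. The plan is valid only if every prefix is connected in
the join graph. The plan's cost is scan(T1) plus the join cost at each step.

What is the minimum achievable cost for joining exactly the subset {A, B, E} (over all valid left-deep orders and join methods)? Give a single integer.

Selinger DP over subsets of {A,B,E}:
  {A}: scan cost=60, card=60
  {B}: scan cost=300, card=300
  {E}: scan cost=400, card=400
  {AB}: card=1800; try (A,hash)→1320, (B,nl_idx)→2400, (B,merge)→3480, (A,merge)→3720, (B,hash)→5520, (B,nl)→18060 …(+1); best=1320 via (A,hash)
  {BE}: card=30000; try (B,hash)→6200, (E,merge)→7300, (B,merge)→7400, (E,hash)→7800, (B,nl_idx)→34000, (E,nl)→120300 …(+1); best=6200 via (B,hash)
  {ABE}: card=180000; try (E,hash)→10320, (E,merge)→26920, (A,hash)→36920, (A,merge)→486620, (E,nl)→721320, (A,nl)→1806200; best=10320 via (E,hash)

10320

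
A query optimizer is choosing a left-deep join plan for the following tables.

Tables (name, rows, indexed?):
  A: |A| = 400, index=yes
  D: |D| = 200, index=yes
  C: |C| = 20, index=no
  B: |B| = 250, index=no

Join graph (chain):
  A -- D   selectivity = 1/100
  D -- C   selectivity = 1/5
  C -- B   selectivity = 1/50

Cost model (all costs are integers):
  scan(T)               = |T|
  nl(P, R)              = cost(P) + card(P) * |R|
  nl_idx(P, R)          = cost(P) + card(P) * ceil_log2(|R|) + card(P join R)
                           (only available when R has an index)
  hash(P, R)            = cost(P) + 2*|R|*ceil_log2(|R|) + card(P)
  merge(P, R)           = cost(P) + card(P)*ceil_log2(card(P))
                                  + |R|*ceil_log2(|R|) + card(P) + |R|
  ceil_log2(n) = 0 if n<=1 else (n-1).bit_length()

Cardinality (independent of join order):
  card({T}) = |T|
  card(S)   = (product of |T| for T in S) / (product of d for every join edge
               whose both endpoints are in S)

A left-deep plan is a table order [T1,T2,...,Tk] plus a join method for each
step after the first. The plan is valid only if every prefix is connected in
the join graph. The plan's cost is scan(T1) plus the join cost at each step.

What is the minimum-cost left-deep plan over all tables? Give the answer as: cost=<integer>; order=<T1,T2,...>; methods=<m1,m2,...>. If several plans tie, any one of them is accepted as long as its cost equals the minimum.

cost=11000; order=D,A,C,B; methods=nl_idx,hash,hash

Selinger DP (subsets sized 1..n):
  {A}: scan cost=400, card=400
  {D}: scan cost=200, card=200
  {C}: scan cost=20, card=20
  {B}: scan cost=250, card=250
  {AD}: card=800; try (A,nl_idx)→2800, (D,hash)→4000, (D,nl_idx)→4400, (A,merge)→6000, (D,merge)→6200, (A,hash)→7600 …(+2); best=2800 via (A,nl_idx)
  {CD}: card=800; try (C,hash)→600, (D,nl_idx)→980, (D,merge)→1940, (C,merge)→2120, (D,hash)→3240, (D,nl)→4020 …(+1); best=600 via (C,hash)
  {BC}: card=100; try (C,hash)→700, (B,merge)→2390, (C,merge)→2620, (B,hash)→4040, (B,nl)→5020, (C,nl)→5250; best=700 via (C,hash)
  {ACD}: card=3200; try (C,hash)→3800, (A,hash)→8600, (A,nl_idx)→11000, (C,merge)→11720, (A,merge)→13400, (C,nl)→18800 …(+1); best=3800 via (C,hash)
  {BCD}: card=4000; try (D,merge)→3300, (D,hash)→4000, (B,hash)→5400, (D,nl_idx)→5500, (B,merge)→11650, (D,nl)→20700 …(+1); best=3300 via (D,merge)
  {ABCD}: card=16000; try (B,hash)→11000, (A,hash)→14500, (B,merge)→47650, (A,nl_idx)→55300, (A,merge)→59300, (B,nl)→803800 …(+1); best=11000 via (B,hash)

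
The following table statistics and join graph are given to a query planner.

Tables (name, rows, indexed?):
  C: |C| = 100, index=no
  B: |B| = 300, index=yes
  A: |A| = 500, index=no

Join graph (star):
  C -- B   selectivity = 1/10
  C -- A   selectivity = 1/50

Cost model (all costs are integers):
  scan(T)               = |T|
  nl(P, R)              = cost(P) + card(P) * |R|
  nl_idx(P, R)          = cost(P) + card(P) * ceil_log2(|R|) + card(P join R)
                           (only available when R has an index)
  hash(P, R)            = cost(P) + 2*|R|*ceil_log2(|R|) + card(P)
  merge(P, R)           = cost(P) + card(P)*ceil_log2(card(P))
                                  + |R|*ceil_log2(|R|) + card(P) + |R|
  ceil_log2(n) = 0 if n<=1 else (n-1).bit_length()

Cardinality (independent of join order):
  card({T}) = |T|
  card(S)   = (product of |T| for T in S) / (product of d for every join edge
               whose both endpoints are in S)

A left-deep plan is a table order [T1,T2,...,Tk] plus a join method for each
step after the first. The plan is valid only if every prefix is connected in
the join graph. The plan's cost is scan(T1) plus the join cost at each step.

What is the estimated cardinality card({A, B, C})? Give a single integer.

Tables in S: A(500), B(300), C(100)
Edges inside S: C-B(d=10), C-A(d=50)
numerator = 500 * 300 * 100 = 15000000
denominator = 10 * 50 = 500
card(S) = 15000000 / 500 = 30000

30000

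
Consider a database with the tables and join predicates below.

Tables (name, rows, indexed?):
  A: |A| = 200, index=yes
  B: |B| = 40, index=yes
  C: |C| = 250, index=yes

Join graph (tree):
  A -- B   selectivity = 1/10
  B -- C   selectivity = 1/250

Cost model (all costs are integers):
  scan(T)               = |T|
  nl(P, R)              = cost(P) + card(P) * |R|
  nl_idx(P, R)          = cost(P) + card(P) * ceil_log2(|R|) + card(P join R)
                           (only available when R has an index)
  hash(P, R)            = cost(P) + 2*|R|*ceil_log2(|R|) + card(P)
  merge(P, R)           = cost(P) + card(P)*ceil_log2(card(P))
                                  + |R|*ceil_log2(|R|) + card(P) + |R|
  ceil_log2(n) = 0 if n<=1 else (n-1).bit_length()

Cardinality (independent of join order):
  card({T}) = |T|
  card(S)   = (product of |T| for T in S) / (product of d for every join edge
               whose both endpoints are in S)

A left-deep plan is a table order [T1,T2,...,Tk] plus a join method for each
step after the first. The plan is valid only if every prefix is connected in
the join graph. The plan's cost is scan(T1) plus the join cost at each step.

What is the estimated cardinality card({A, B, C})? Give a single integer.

800

Tables in S: A(200), B(40), C(250)
Edges inside S: A-B(d=10), B-C(d=250)
numerator = 200 * 40 * 250 = 2000000
denominator = 10 * 250 = 2500
card(S) = 2000000 / 2500 = 800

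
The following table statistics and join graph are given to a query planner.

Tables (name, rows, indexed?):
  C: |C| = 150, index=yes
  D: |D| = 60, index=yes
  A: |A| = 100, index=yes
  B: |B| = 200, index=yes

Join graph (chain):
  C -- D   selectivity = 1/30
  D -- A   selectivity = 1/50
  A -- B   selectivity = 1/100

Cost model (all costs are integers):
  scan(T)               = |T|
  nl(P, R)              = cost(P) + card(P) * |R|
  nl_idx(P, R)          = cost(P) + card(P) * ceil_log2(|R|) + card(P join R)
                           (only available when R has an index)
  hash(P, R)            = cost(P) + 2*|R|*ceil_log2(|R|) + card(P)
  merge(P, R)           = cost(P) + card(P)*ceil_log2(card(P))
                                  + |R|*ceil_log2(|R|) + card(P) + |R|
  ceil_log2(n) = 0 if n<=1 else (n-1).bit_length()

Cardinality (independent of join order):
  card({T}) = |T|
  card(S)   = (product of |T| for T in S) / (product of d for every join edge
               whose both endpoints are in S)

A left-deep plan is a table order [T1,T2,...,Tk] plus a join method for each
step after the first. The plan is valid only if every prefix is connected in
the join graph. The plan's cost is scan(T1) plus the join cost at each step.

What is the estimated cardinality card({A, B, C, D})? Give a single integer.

1200

Tables in S: A(100), B(200), C(150), D(60)
Edges inside S: C-D(d=30), D-A(d=50), A-B(d=100)
numerator = 100 * 200 * 150 * 60 = 180000000
denominator = 30 * 50 * 100 = 150000
card(S) = 180000000 / 150000 = 1200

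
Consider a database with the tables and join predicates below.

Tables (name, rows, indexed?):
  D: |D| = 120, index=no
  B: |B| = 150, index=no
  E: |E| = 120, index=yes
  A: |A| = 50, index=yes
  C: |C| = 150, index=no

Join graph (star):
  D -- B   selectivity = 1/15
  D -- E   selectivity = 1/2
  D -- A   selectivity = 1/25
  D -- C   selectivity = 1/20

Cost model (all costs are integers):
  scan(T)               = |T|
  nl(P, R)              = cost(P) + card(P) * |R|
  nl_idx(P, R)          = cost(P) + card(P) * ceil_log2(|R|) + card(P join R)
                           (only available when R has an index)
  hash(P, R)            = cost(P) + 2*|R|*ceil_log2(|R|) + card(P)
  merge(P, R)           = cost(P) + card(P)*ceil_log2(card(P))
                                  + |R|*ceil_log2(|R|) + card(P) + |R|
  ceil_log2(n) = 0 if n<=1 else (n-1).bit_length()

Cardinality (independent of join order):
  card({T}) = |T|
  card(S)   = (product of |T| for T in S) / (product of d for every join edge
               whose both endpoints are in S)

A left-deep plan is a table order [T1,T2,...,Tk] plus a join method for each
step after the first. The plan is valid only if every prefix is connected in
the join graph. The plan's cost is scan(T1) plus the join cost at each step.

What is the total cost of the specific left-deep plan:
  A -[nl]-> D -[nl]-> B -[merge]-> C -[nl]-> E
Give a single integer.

2234600

step 1: scan A: cost=50, card=50
step 2: join D via nl
    card(P join D) = 50*120/(25) = 240
    cost = 50 + 50*120 = 6050
step 3: join B via nl
    card(P join B) = 240*150/(15) = 2400
    cost = 6050 + 240*150 = 42050
step 4: join C via merge
    card(P join C) = 2400*150/(20) = 18000
    cost = 42050 + 2400*12 + 150*8 + 2400 + 150 = 74600
step 5: join E via nl
    card(P join E) = 18000*120/(2) = 1080000
    cost = 74600 + 18000*120 = 2234600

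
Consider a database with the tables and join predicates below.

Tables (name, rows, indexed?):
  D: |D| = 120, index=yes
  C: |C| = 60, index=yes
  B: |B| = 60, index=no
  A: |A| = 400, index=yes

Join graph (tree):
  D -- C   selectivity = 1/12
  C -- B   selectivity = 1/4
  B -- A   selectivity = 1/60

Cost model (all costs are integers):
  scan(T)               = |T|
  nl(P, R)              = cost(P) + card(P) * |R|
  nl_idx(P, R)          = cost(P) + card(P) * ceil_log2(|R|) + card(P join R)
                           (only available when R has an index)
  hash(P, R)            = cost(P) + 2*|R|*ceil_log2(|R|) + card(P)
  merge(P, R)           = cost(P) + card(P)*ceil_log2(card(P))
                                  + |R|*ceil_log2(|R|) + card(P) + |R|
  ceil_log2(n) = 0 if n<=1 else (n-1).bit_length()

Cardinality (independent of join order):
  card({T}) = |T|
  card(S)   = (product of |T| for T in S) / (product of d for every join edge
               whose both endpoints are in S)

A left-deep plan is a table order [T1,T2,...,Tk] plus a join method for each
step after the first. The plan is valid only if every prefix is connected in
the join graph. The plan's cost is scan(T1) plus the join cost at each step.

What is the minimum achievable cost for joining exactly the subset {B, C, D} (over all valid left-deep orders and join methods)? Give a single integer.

2280

Selinger DP over subsets of {B,C,D}:
  {D}: scan cost=120, card=120
  {C}: scan cost=60, card=60
  {B}: scan cost=60, card=60
  {CD}: card=600; try (C,hash)→960, (D,nl_idx)→1080, (D,merge)→1440, (C,nl_idx)→1440, (C,merge)→1500, (D,hash)→1800 …(+2); best=960 via (C,hash)
  {BC}: card=900; try (C,hash)→840, (B,hash)→840, (C,merge)→900, (B,merge)→900, (C,nl_idx)→1320, (C,nl)→3660 …(+1); best=840 via (C,hash)
  {BCD}: card=9000; try (B,hash)→2280, (D,hash)→3420, (B,merge)→7980, (D,merge)→11700, (D,nl_idx)→16140, (B,nl)→36960 …(+1); best=2280 via (B,hash)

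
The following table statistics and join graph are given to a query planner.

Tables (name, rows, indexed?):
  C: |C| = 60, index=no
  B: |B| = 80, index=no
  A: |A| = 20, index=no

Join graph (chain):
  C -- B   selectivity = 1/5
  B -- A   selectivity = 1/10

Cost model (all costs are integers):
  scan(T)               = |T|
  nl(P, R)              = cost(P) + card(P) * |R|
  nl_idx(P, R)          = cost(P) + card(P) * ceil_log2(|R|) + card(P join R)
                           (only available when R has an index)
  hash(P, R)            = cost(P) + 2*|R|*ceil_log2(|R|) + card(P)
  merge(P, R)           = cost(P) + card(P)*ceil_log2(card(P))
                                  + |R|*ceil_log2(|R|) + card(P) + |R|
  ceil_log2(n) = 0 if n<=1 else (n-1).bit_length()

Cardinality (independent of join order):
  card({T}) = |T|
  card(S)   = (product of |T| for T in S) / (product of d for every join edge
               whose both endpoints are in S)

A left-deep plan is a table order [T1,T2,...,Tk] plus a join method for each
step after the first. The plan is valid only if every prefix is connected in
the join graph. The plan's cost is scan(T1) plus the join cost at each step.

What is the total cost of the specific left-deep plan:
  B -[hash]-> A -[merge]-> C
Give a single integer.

step 1: scan B: cost=80, card=80
step 2: join A via hash
    card(P join A) = 80*20/(10) = 160
    cost = 80 + 2*20*5 + 80 = 360
step 3: join C via merge
    card(P join C) = 160*60/(5) = 1920
    cost = 360 + 160*8 + 60*6 + 160 + 60 = 2220

2220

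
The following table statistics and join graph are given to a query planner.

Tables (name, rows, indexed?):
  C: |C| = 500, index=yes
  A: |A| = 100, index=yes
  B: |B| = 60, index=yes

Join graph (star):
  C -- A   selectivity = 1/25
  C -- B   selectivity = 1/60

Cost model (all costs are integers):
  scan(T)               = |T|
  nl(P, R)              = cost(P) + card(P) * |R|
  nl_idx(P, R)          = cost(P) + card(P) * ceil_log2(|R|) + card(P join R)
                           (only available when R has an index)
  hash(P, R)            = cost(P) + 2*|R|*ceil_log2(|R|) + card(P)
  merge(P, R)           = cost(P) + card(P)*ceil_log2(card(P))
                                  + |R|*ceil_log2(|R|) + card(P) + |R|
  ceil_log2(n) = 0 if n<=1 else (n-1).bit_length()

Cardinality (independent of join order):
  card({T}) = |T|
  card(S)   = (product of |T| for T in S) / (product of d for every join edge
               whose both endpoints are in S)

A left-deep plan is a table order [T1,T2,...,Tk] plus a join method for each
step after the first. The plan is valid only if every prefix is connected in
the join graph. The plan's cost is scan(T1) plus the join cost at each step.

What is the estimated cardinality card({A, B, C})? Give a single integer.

Tables in S: A(100), B(60), C(500)
Edges inside S: C-A(d=25), C-B(d=60)
numerator = 100 * 60 * 500 = 3000000
denominator = 25 * 60 = 1500
card(S) = 3000000 / 1500 = 2000

2000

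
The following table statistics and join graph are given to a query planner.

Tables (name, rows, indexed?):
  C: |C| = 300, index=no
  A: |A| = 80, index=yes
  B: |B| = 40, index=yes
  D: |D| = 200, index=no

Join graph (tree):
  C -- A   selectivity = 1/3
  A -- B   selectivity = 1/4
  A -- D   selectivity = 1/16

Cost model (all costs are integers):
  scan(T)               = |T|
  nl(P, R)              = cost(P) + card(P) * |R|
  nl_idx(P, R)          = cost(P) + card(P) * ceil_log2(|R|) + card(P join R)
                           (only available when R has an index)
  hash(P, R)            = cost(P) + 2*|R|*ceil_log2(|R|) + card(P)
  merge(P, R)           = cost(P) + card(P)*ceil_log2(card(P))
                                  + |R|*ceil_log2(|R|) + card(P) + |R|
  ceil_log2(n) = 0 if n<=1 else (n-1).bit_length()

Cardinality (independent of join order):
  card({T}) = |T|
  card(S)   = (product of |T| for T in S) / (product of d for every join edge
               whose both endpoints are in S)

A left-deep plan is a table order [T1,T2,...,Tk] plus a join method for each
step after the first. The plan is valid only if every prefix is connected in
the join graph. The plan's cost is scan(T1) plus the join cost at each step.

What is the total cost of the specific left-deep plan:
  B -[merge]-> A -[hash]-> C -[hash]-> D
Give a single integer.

90360

step 1: scan B: cost=40, card=40
step 2: join A via merge
    card(P join A) = 40*80/(4) = 800
    cost = 40 + 40*6 + 80*7 + 40 + 80 = 960
step 3: join C via hash
    card(P join C) = 800*300/(3) = 80000
    cost = 960 + 2*300*9 + 800 = 7160
step 4: join D via hash
    card(P join D) = 80000*200/(16) = 1000000
    cost = 7160 + 2*200*8 + 80000 = 90360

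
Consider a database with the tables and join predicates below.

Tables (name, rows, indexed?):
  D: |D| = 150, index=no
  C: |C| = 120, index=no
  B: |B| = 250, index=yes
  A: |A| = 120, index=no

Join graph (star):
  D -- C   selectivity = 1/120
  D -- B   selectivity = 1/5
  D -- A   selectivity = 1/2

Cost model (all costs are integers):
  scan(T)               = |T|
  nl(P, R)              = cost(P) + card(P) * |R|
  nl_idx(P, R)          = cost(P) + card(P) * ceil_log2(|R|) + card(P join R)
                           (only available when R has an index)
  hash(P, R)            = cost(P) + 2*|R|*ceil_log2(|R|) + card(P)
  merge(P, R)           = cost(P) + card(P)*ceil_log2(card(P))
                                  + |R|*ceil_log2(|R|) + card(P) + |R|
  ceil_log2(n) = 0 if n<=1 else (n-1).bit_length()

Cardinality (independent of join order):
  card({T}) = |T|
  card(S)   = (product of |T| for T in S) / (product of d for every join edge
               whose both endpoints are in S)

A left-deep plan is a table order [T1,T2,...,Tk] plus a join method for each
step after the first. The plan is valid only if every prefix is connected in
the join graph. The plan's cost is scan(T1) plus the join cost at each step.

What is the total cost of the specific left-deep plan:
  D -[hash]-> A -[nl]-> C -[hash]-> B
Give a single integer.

step 1: scan D: cost=150, card=150
step 2: join A via hash
    card(P join A) = 150*120/(2) = 9000
    cost = 150 + 2*120*7 + 150 = 1980
step 3: join C via nl
    card(P join C) = 9000*120/(120) = 9000
    cost = 1980 + 9000*120 = 1081980
step 4: join B via hash
    card(P join B) = 9000*250/(5) = 450000
    cost = 1081980 + 2*250*8 + 9000 = 1094980

1094980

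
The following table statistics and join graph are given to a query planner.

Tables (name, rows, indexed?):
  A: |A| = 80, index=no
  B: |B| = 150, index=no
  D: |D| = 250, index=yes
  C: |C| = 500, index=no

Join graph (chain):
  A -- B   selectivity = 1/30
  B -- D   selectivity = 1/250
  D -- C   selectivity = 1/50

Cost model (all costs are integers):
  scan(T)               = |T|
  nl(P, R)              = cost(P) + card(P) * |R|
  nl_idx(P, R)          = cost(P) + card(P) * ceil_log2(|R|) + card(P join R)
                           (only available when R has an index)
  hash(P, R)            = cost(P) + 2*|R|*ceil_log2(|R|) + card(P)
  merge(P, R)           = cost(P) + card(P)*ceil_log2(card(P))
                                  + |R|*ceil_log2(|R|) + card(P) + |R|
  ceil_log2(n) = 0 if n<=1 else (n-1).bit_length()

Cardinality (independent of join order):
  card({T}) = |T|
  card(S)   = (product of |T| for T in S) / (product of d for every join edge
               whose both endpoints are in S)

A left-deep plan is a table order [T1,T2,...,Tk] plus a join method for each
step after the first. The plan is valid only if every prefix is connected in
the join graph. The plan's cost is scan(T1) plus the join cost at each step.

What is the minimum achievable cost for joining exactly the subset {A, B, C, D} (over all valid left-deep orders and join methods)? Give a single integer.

10470

Selinger DP over subsets of {A,B,C,D}:
  {A}: scan cost=80, card=80
  {B}: scan cost=150, card=150
  {D}: scan cost=250, card=250
  {C}: scan cost=500, card=500
  {AB}: card=400; try (A,hash)→1420, (B,merge)→2070, (A,merge)→2140, (B,hash)→2560, (B,nl)→12080, (A,nl)→12150; best=1420 via (A,hash)
  {BD}: card=150; try (D,nl_idx)→1500, (B,hash)→2900, (D,merge)→3750, (B,merge)→3850, (D,hash)→4300, (D,nl)→37650 …(+1); best=1500 via (D,nl_idx)
  {CD}: card=2500; try (D,hash)→5000, (D,nl_idx)→7000, (C,merge)→7500, (D,merge)→7750, (C,hash)→9500, (C,nl)→125250 …(+1); best=5000 via (D,hash)
  {ABD}: card=400; try (A,hash)→2770, (A,merge)→3490, (D,nl_idx)→5020, (D,hash)→5820, (D,merge)→7670, (A,nl)→13500 …(+1); best=2770 via (A,hash)
  {BCD}: card=1500; try (C,merge)→7850, (B,hash)→9900, (C,hash)→10650, (B,merge)→38850, (C,nl)→76500, (B,nl)→380000; best=7850 via (C,merge)
  {ABCD}: card=4000; try (A,hash)→10470, (C,merge)→11770, (C,hash)→12170, (A,merge)→26490, (A,nl)→127850, (C,nl)→202770; best=10470 via (A,hash)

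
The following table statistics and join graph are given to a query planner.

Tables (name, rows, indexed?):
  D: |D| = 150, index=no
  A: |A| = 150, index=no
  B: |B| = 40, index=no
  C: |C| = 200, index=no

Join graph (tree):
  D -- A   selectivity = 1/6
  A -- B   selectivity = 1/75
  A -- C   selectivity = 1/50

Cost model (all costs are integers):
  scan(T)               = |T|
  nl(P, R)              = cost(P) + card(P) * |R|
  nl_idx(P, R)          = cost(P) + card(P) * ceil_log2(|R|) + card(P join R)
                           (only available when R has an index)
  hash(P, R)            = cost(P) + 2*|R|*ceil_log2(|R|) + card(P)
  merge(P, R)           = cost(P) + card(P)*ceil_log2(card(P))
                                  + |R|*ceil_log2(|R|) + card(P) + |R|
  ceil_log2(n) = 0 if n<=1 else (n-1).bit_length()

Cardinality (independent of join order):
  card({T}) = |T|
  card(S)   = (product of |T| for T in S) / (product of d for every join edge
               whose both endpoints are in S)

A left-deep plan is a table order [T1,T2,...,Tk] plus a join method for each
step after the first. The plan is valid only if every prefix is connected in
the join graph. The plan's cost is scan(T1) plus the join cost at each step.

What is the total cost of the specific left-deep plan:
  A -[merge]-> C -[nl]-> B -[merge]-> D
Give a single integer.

31850

step 1: scan A: cost=150, card=150
step 2: join C via merge
    card(P join C) = 150*200/(50) = 600
    cost = 150 + 150*8 + 200*8 + 150 + 200 = 3300
step 3: join B via nl
    card(P join B) = 600*40/(75) = 320
    cost = 3300 + 600*40 = 27300
step 4: join D via merge
    card(P join D) = 320*150/(6) = 8000
    cost = 27300 + 320*9 + 150*8 + 320 + 150 = 31850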